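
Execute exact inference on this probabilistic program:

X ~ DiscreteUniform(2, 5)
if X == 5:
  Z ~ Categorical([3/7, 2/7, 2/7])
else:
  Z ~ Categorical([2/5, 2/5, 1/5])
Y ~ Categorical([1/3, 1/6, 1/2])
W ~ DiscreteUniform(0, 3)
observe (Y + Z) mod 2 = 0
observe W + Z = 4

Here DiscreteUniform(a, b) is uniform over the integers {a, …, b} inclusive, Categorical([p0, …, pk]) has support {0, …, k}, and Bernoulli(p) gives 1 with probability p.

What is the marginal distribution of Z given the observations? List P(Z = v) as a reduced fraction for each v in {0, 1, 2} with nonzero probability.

P(Z=1) = 52/207, P(Z=2) = 155/207

Enumerate traces; 12 have nonzero weight after conditioning:
  (X=2, Z=1, Y=1, W=3) weight 1/240
  (X=2, Z=2, Y=0, W=2) weight 1/240
  (X=2, Z=2, Y=2, W=2) weight 1/160
  (X=3, Z=1, Y=1, W=3) weight 1/240
  (X=3, Z=2, Y=0, W=2) weight 1/240
  (X=3, Z=2, Y=2, W=2) weight 1/160
  (X=4, Z=1, Y=1, W=3) weight 1/240
  (X=4, Z=2, Y=0, W=2) weight 1/240
  … 4 more
Group by Z:
  weight(Z=1) = 13/840
  weight(Z=2) = 31/672
Total weight = 13/840 + 31/672 = 69/1120
P(Z=1 | obs) = 13/840 / 69/1120 = 52/207
P(Z=2 | obs) = 31/672 / 69/1120 = 155/207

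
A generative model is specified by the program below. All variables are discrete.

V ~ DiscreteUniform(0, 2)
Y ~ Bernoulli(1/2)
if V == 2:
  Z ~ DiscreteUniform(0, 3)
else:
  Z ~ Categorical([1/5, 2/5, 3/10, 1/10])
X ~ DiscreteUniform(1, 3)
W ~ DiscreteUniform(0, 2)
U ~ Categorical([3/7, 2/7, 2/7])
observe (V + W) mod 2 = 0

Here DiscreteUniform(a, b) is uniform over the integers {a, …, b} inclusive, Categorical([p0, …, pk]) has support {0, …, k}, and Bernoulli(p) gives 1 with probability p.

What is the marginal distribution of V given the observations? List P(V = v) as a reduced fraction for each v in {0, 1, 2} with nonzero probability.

Enumerate traces; 360 have nonzero weight after conditioning:
  (V=0, Y=0, Z=0, X=1, W=0, U=0) weight 1/630
  (V=0, Y=0, Z=0, X=1, W=0, U=1) weight 1/945
  (V=0, Y=0, Z=0, X=1, W=0, U=2) weight 1/945
  (V=0, Y=0, Z=0, X=1, W=2, U=0) weight 1/630
  (V=0, Y=0, Z=0, X=1, W=2, U=1) weight 1/945
  (V=0, Y=0, Z=0, X=1, W=2, U=2) weight 1/945
  (V=0, Y=0, Z=0, X=2, W=0, U=0) weight 1/630
  (V=0, Y=0, Z=0, X=2, W=0, U=1) weight 1/945
  (V=1, Y=0, Z=0, X=1, W=1, U=0) weight 1/630
  (V=2, Y=0, Z=0, X=1, W=0, U=0) weight 1/504
  … 350 more
Group by V:
  weight(V=0) = 2/9
  weight(V=1) = 1/9
  weight(V=2) = 2/9
Total weight = 2/9 + 1/9 + 2/9 = 5/9
P(V=0 | obs) = 2/9 / 5/9 = 2/5
P(V=1 | obs) = 1/9 / 5/9 = 1/5
P(V=2 | obs) = 2/9 / 5/9 = 2/5

P(V=0) = 2/5, P(V=1) = 1/5, P(V=2) = 2/5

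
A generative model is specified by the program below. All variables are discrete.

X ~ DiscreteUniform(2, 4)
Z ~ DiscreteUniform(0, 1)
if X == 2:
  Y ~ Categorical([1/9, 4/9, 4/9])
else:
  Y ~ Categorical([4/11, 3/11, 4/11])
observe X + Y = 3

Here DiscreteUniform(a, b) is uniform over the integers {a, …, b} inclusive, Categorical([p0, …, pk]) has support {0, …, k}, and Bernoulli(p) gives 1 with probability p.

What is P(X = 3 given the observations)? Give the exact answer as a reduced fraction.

P(X = 3 | obs) = 9/20

Enumerate traces; 4 have nonzero weight after conditioning:
  (X=2, Z=0, Y=1) weight 2/27
  (X=2, Z=1, Y=1) weight 2/27
  (X=3, Z=0, Y=0) weight 2/33
  (X=3, Z=1, Y=0) weight 2/33
Group by X:
  weight(X=2) = 4/27
  weight(X=3) = 4/33
Total weight = 4/27 + 4/33 = 80/297
P(X=2 | obs) = 4/27 / 80/297 = 11/20
P(X=3 | obs) = 4/33 / 80/297 = 9/20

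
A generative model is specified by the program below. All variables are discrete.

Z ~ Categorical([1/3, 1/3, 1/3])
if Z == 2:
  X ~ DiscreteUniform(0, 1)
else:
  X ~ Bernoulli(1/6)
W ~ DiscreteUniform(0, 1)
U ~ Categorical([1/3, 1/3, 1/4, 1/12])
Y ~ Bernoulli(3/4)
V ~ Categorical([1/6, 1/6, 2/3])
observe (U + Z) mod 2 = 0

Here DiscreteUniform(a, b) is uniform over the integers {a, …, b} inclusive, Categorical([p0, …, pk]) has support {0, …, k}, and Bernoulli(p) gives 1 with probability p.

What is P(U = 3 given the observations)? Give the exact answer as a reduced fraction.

Enumerate traces; 144 have nonzero weight after conditioning:
  (Z=0, X=0, W=0, U=0, Y=0, V=0) weight 5/2592
  (Z=0, X=0, W=0, U=0, Y=0, V=1) weight 5/2592
  (Z=0, X=0, W=0, U=0, Y=0, V=2) weight 5/648
  (Z=0, X=0, W=0, U=0, Y=1, V=0) weight 5/864
  (Z=0, X=0, W=0, U=0, Y=1, V=1) weight 5/864
  (Z=0, X=0, W=0, U=0, Y=1, V=2) weight 5/216
  (Z=0, X=0, W=0, U=2, Y=0, V=0) weight 5/3456
  (Z=0, X=0, W=0, U=2, Y=0, V=1) weight 5/3456
  (Z=1, X=0, W=0, U=1, Y=0, V=0) weight 5/2592
  (Z=1, X=0, W=0, U=3, Y=0, V=0) weight 5/10368
  … 134 more
Group by U:
  weight(U=0) = 2/9
  weight(U=1) = 1/9
  weight(U=2) = 1/6
  weight(U=3) = 1/36
Total weight = 2/9 + 1/9 + 1/6 + 1/36 = 19/36
P(U=0 | obs) = 2/9 / 19/36 = 8/19
P(U=1 | obs) = 1/9 / 19/36 = 4/19
P(U=2 | obs) = 1/6 / 19/36 = 6/19
P(U=3 | obs) = 1/36 / 19/36 = 1/19

P(U = 3 | obs) = 1/19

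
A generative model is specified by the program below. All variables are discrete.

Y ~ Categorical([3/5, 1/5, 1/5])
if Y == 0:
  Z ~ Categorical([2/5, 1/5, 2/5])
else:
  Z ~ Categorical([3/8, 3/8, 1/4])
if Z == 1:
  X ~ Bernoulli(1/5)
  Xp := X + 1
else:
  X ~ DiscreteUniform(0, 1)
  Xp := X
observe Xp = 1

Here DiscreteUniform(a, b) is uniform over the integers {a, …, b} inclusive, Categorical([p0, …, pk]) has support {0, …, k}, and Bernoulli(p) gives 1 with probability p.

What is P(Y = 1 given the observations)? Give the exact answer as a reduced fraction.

Enumerate traces; 9 have nonzero weight after conditioning:
  (Y=0, Z=0, X=1) weight 3/25
  (Y=0, Z=1, X=0) weight 12/125
  (Y=0, Z=2, X=1) weight 3/25
  (Y=1, Z=0, X=1) weight 3/80
  (Y=1, Z=1, X=0) weight 3/50
  (Y=1, Z=2, X=1) weight 1/40
  (Y=2, Z=0, X=1) weight 3/80
  (Y=2, Z=1, X=0) weight 3/50
  … 1 more
Group by Y:
  weight(Y=0) = 42/125
  weight(Y=1) = 49/400
  weight(Y=2) = 49/400
Total weight = 42/125 + 49/400 + 49/400 = 581/1000
P(Y=0 | obs) = 42/125 / 581/1000 = 48/83
P(Y=1 | obs) = 49/400 / 581/1000 = 35/166
P(Y=2 | obs) = 49/400 / 581/1000 = 35/166

P(Y = 1 | obs) = 35/166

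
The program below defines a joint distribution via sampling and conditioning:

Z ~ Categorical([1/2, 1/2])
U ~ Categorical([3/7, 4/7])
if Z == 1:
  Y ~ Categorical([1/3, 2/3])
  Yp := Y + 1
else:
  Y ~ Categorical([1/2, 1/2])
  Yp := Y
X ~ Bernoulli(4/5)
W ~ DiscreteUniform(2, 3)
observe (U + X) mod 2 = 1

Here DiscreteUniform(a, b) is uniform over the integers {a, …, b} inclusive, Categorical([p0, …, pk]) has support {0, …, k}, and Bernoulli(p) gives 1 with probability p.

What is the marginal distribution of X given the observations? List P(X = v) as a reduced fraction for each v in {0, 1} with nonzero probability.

P(X=0) = 1/4, P(X=1) = 3/4

Enumerate traces; 16 have nonzero weight after conditioning:
  (Z=0, U=0, Y=0, X=1, W=2) weight 3/70
  (Z=0, U=0, Y=0, X=1, W=3) weight 3/70
  (Z=0, U=0, Y=1, X=1, W=2) weight 3/70
  (Z=0, U=0, Y=1, X=1, W=3) weight 3/70
  (Z=0, U=1, Y=0, X=0, W=2) weight 1/70
  (Z=0, U=1, Y=0, X=0, W=3) weight 1/70
  (Z=0, U=1, Y=1, X=0, W=2) weight 1/70
  (Z=0, U=1, Y=1, X=0, W=3) weight 1/70
  … 8 more
Group by X:
  weight(X=0) = 4/35
  weight(X=1) = 12/35
Total weight = 4/35 + 12/35 = 16/35
P(X=0 | obs) = 4/35 / 16/35 = 1/4
P(X=1 | obs) = 12/35 / 16/35 = 3/4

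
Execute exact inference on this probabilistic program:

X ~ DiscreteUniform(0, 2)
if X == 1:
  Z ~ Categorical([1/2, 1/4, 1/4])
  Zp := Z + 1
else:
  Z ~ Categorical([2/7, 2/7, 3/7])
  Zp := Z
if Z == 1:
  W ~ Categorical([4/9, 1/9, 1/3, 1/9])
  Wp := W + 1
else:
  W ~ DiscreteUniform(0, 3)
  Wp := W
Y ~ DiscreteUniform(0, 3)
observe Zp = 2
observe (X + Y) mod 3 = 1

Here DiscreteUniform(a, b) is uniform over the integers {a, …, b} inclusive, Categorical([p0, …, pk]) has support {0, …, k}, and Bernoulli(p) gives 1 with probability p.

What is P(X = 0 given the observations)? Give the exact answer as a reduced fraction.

Enumerate traces; 16 have nonzero weight after conditioning:
  (X=0, Z=2, W=0, Y=1) weight 1/112
  (X=0, Z=2, W=1, Y=1) weight 1/112
  (X=0, Z=2, W=2, Y=1) weight 1/112
  (X=0, Z=2, W=3, Y=1) weight 1/112
  (X=1, Z=1, W=0, Y=0) weight 1/108
  (X=1, Z=1, W=0, Y=3) weight 1/108
  (X=1, Z=1, W=1, Y=0) weight 1/432
  (X=1, Z=1, W=1, Y=3) weight 1/432
  (X=2, Z=2, W=0, Y=2) weight 1/112
  … 7 more
Group by X:
  weight(X=0) = 1/28
  weight(X=1) = 1/24
  weight(X=2) = 1/28
Total weight = 1/28 + 1/24 + 1/28 = 19/168
P(X=0 | obs) = 1/28 / 19/168 = 6/19
P(X=1 | obs) = 1/24 / 19/168 = 7/19
P(X=2 | obs) = 1/28 / 19/168 = 6/19

P(X = 0 | obs) = 6/19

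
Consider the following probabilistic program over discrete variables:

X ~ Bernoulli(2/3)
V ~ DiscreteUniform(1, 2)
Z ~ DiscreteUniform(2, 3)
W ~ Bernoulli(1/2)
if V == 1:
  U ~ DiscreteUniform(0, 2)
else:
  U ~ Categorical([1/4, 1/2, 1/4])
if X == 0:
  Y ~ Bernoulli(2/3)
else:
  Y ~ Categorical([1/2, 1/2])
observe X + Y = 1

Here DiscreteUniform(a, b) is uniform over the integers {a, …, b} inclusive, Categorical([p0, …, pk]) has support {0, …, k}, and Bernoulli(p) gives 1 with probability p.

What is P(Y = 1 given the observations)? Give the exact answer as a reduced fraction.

P(Y = 1 | obs) = 2/5

Enumerate traces; 48 have nonzero weight after conditioning:
  (X=0, V=1, Z=2, W=0, U=0, Y=1) weight 1/108
  (X=0, V=1, Z=2, W=0, U=1, Y=1) weight 1/108
  (X=0, V=1, Z=2, W=0, U=2, Y=1) weight 1/108
  (X=0, V=1, Z=2, W=1, U=0, Y=1) weight 1/108
  (X=0, V=1, Z=2, W=1, U=1, Y=1) weight 1/108
  (X=0, V=1, Z=2, W=1, U=2, Y=1) weight 1/108
  (X=0, V=1, Z=3, W=0, U=0, Y=1) weight 1/108
  (X=0, V=1, Z=3, W=0, U=1, Y=1) weight 1/108
  (X=1, V=1, Z=2, W=0, U=0, Y=0) weight 1/72
  … 39 more
Group by Y:
  weight(Y=0) = 1/3
  weight(Y=1) = 2/9
Total weight = 1/3 + 2/9 = 5/9
P(Y=0 | obs) = 1/3 / 5/9 = 3/5
P(Y=1 | obs) = 2/9 / 5/9 = 2/5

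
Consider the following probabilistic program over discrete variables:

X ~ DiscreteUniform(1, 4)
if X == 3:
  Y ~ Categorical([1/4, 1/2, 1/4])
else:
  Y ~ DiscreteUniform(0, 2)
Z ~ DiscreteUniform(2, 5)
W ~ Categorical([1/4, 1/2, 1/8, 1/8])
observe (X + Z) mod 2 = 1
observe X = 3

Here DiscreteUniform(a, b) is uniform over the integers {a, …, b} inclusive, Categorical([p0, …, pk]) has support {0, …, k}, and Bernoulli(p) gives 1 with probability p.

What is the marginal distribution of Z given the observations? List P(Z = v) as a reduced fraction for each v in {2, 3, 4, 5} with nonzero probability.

P(Z=2) = 1/2, P(Z=4) = 1/2

Enumerate traces; 24 have nonzero weight after conditioning:
  (X=3, Y=0, Z=2, W=0) weight 1/256
  (X=3, Y=0, Z=2, W=1) weight 1/128
  (X=3, Y=0, Z=2, W=2) weight 1/512
  (X=3, Y=0, Z=2, W=3) weight 1/512
  (X=3, Y=0, Z=4, W=0) weight 1/256
  (X=3, Y=0, Z=4, W=1) weight 1/128
  (X=3, Y=0, Z=4, W=2) weight 1/512
  (X=3, Y=0, Z=4, W=3) weight 1/512
  … 16 more
Group by Z:
  weight(Z=2) = 1/16
  weight(Z=4) = 1/16
Total weight = 1/16 + 1/16 = 1/8
P(Z=2 | obs) = 1/16 / 1/8 = 1/2
P(Z=4 | obs) = 1/16 / 1/8 = 1/2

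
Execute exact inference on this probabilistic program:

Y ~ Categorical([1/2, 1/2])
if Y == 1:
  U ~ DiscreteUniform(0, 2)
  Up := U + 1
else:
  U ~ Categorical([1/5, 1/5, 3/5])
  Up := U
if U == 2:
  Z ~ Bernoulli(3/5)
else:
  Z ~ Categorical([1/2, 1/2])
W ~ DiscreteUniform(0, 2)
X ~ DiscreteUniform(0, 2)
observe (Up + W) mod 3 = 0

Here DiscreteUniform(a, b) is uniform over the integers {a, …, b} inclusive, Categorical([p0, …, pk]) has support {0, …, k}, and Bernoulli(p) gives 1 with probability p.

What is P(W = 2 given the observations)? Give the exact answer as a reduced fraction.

P(W = 2 | obs) = 4/15

Enumerate traces; 36 have nonzero weight after conditioning:
  (Y=0, U=0, Z=0, W=0, X=0) weight 1/180
  (Y=0, U=0, Z=0, W=0, X=1) weight 1/180
  (Y=0, U=0, Z=0, W=0, X=2) weight 1/180
  (Y=0, U=0, Z=1, W=0, X=0) weight 1/180
  (Y=0, U=0, Z=1, W=0, X=1) weight 1/180
  (Y=0, U=0, Z=1, W=0, X=2) weight 1/180
  (Y=0, U=1, Z=0, W=2, X=0) weight 1/180
  (Y=0, U=1, Z=0, W=2, X=1) weight 1/180
  (Y=0, U=2, Z=0, W=1, X=0) weight 1/75
  … 27 more
Group by W:
  weight(W=0) = 4/45
  weight(W=1) = 7/45
  weight(W=2) = 4/45
Total weight = 4/45 + 7/45 + 4/45 = 1/3
P(W=0 | obs) = 4/45 / 1/3 = 4/15
P(W=1 | obs) = 7/45 / 1/3 = 7/15
P(W=2 | obs) = 4/45 / 1/3 = 4/15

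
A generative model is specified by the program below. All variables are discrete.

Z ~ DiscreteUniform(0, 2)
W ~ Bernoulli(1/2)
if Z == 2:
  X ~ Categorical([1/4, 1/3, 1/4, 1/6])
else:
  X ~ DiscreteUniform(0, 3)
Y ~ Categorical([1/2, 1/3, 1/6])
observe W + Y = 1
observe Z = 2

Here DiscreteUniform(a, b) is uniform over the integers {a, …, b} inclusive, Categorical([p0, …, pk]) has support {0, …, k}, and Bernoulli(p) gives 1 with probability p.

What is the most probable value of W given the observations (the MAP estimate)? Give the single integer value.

Enumerate traces; 8 have nonzero weight after conditioning:
  (Z=2, W=0, X=0, Y=1) weight 1/72
  (Z=2, W=0, X=1, Y=1) weight 1/54
  (Z=2, W=0, X=2, Y=1) weight 1/72
  (Z=2, W=0, X=3, Y=1) weight 1/108
  (Z=2, W=1, X=0, Y=0) weight 1/48
  (Z=2, W=1, X=1, Y=0) weight 1/36
  (Z=2, W=1, X=2, Y=0) weight 1/48
  (Z=2, W=1, X=3, Y=0) weight 1/72
Group by W:
  weight(W=0) = 1/18
  weight(W=1) = 1/12
Total weight = 1/18 + 1/12 = 5/36
P(W=0 | obs) = 1/18 / 5/36 = 2/5
P(W=1 | obs) = 1/12 / 5/36 = 3/5
argmax = 1

argmax_v P(W = v | obs) = 1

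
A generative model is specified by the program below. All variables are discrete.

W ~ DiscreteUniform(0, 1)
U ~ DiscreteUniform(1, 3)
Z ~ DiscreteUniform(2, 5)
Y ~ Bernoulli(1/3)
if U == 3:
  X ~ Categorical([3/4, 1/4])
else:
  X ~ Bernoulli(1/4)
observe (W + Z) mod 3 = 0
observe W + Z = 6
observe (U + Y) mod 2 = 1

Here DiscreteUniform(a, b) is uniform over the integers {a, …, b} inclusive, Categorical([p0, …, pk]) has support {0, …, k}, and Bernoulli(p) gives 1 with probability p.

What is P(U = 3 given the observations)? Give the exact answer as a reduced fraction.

P(U = 3 | obs) = 2/5

Enumerate traces; 6 have nonzero weight after conditioning:
  (W=1, U=1, Z=5, Y=0, X=0) weight 1/48
  (W=1, U=1, Z=5, Y=0, X=1) weight 1/144
  (W=1, U=2, Z=5, Y=1, X=0) weight 1/96
  (W=1, U=2, Z=5, Y=1, X=1) weight 1/288
  (W=1, U=3, Z=5, Y=0, X=0) weight 1/48
  (W=1, U=3, Z=5, Y=0, X=1) weight 1/144
Group by U:
  weight(U=1) = 1/36
  weight(U=2) = 1/72
  weight(U=3) = 1/36
Total weight = 1/36 + 1/72 + 1/36 = 5/72
P(U=1 | obs) = 1/36 / 5/72 = 2/5
P(U=2 | obs) = 1/72 / 5/72 = 1/5
P(U=3 | obs) = 1/36 / 5/72 = 2/5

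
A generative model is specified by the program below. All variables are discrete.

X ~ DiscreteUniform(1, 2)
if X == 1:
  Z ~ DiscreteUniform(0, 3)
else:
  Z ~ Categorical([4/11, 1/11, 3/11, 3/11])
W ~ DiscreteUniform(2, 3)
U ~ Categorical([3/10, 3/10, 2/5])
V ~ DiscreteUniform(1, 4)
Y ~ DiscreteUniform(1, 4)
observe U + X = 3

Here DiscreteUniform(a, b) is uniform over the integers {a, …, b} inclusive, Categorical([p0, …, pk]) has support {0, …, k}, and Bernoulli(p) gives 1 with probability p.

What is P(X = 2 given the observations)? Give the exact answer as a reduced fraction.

Enumerate traces; 256 have nonzero weight after conditioning:
  (X=1, Z=0, W=2, U=2, V=1, Y=1) weight 1/640
  (X=1, Z=0, W=2, U=2, V=1, Y=2) weight 1/640
  (X=1, Z=0, W=2, U=2, V=1, Y=3) weight 1/640
  (X=1, Z=0, W=2, U=2, V=1, Y=4) weight 1/640
  (X=1, Z=0, W=2, U=2, V=2, Y=1) weight 1/640
  (X=1, Z=0, W=2, U=2, V=2, Y=2) weight 1/640
  (X=1, Z=0, W=2, U=2, V=2, Y=3) weight 1/640
  (X=1, Z=0, W=2, U=2, V=2, Y=4) weight 1/640
  (X=2, Z=0, W=2, U=1, V=1, Y=1) weight 3/1760
  … 247 more
Group by X:
  weight(X=1) = 1/5
  weight(X=2) = 3/20
Total weight = 1/5 + 3/20 = 7/20
P(X=1 | obs) = 1/5 / 7/20 = 4/7
P(X=2 | obs) = 3/20 / 7/20 = 3/7

P(X = 2 | obs) = 3/7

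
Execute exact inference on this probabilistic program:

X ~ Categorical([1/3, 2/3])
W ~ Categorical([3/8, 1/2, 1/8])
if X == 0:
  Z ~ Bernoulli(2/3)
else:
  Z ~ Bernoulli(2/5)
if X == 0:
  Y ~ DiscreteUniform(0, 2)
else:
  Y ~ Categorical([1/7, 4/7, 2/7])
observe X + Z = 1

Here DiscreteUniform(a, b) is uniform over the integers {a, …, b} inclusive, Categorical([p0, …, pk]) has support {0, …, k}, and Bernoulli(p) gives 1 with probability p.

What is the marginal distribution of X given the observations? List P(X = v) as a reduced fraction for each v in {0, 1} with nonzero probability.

Enumerate traces; 18 have nonzero weight after conditioning:
  (X=0, W=0, Z=1, Y=0) weight 1/36
  (X=0, W=0, Z=1, Y=1) weight 1/36
  (X=0, W=0, Z=1, Y=2) weight 1/36
  (X=0, W=1, Z=1, Y=0) weight 1/27
  (X=0, W=1, Z=1, Y=1) weight 1/27
  (X=0, W=1, Z=1, Y=2) weight 1/27
  (X=0, W=2, Z=1, Y=0) weight 1/108
  (X=0, W=2, Z=1, Y=1) weight 1/108
  (X=1, W=0, Z=0, Y=0) weight 3/140
  … 9 more
Group by X:
  weight(X=0) = 2/9
  weight(X=1) = 2/5
Total weight = 2/9 + 2/5 = 28/45
P(X=0 | obs) = 2/9 / 28/45 = 5/14
P(X=1 | obs) = 2/5 / 28/45 = 9/14

P(X=0) = 5/14, P(X=1) = 9/14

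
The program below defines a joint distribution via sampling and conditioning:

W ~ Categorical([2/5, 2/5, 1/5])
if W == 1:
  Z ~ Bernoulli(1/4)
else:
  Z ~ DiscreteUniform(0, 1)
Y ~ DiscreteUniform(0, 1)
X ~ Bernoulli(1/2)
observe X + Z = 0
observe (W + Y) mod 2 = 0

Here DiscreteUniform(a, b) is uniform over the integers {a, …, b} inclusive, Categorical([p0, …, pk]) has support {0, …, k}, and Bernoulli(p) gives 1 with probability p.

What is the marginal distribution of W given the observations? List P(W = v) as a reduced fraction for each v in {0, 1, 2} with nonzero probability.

Enumerate traces; 3 have nonzero weight after conditioning:
  (W=0, Z=0, Y=0, X=0) weight 1/20
  (W=1, Z=0, Y=1, X=0) weight 3/40
  (W=2, Z=0, Y=0, X=0) weight 1/40
Group by W:
  weight(W=0) = 1/20
  weight(W=1) = 3/40
  weight(W=2) = 1/40
Total weight = 1/20 + 3/40 + 1/40 = 3/20
P(W=0 | obs) = 1/20 / 3/20 = 1/3
P(W=1 | obs) = 3/40 / 3/20 = 1/2
P(W=2 | obs) = 1/40 / 3/20 = 1/6

P(W=0) = 1/3, P(W=1) = 1/2, P(W=2) = 1/6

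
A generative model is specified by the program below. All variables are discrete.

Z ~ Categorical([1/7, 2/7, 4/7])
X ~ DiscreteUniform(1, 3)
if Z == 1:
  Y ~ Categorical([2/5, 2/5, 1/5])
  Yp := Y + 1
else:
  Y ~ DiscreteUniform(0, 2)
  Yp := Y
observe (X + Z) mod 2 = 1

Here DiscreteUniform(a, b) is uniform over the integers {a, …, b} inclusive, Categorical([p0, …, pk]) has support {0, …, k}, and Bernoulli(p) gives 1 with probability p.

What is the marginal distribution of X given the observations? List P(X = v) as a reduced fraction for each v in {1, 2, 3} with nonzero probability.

P(X=1) = 5/12, P(X=2) = 1/6, P(X=3) = 5/12

Enumerate traces; 15 have nonzero weight after conditioning:
  (Z=0, X=1, Y=0) weight 1/63
  (Z=0, X=1, Y=1) weight 1/63
  (Z=0, X=1, Y=2) weight 1/63
  (Z=0, X=3, Y=0) weight 1/63
  (Z=0, X=3, Y=1) weight 1/63
  (Z=0, X=3, Y=2) weight 1/63
  (Z=1, X=2, Y=0) weight 4/105
  (Z=1, X=2, Y=1) weight 4/105
  … 7 more
Group by X:
  weight(X=1) = 5/21
  weight(X=2) = 2/21
  weight(X=3) = 5/21
Total weight = 5/21 + 2/21 + 5/21 = 4/7
P(X=1 | obs) = 5/21 / 4/7 = 5/12
P(X=2 | obs) = 2/21 / 4/7 = 1/6
P(X=3 | obs) = 5/21 / 4/7 = 5/12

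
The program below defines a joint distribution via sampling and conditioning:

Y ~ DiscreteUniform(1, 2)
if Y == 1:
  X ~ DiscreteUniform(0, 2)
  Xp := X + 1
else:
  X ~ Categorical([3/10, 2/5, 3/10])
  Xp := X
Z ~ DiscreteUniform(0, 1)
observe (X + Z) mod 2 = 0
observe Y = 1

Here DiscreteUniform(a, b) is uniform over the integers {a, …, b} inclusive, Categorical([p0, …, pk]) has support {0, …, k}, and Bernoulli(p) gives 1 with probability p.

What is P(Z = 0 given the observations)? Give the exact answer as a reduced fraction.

Enumerate traces; 3 have nonzero weight after conditioning:
  (Y=1, X=0, Z=0) weight 1/12
  (Y=1, X=1, Z=1) weight 1/12
  (Y=1, X=2, Z=0) weight 1/12
Group by Z:
  weight(Z=0) = 1/6
  weight(Z=1) = 1/12
Total weight = 1/6 + 1/12 = 1/4
P(Z=0 | obs) = 1/6 / 1/4 = 2/3
P(Z=1 | obs) = 1/12 / 1/4 = 1/3

P(Z = 0 | obs) = 2/3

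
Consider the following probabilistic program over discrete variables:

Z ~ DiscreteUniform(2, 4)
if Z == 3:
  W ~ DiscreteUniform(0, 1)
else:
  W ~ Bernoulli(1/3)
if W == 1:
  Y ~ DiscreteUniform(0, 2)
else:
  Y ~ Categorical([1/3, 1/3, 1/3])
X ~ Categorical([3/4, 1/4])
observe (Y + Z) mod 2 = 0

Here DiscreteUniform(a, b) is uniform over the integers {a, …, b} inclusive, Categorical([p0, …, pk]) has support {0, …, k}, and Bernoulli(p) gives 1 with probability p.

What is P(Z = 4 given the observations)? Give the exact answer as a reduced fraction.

P(Z = 4 | obs) = 2/5

Enumerate traces; 20 have nonzero weight after conditioning:
  (Z=2, W=0, Y=0, X=0) weight 1/18
  (Z=2, W=0, Y=0, X=1) weight 1/54
  (Z=2, W=0, Y=2, X=0) weight 1/18
  (Z=2, W=0, Y=2, X=1) weight 1/54
  (Z=2, W=1, Y=0, X=0) weight 1/36
  (Z=2, W=1, Y=0, X=1) weight 1/108
  (Z=2, W=1, Y=2, X=0) weight 1/36
  (Z=2, W=1, Y=2, X=1) weight 1/108
  (Z=3, W=0, Y=1, X=0) weight 1/24
  (Z=4, W=0, Y=0, X=0) weight 1/18
  … 10 more
Group by Z:
  weight(Z=2) = 2/9
  weight(Z=3) = 1/9
  weight(Z=4) = 2/9
Total weight = 2/9 + 1/9 + 2/9 = 5/9
P(Z=2 | obs) = 2/9 / 5/9 = 2/5
P(Z=3 | obs) = 1/9 / 5/9 = 1/5
P(Z=4 | obs) = 2/9 / 5/9 = 2/5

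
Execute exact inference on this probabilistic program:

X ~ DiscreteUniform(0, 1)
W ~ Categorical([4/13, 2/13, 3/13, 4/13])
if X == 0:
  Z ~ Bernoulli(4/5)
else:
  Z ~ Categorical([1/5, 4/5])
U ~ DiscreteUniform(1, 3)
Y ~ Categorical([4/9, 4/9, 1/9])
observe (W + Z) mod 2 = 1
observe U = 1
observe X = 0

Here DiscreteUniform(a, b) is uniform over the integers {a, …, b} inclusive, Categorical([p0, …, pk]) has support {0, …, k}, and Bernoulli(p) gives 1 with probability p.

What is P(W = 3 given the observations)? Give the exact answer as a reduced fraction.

Enumerate traces; 12 have nonzero weight after conditioning:
  (X=0, W=0, Z=1, U=1, Y=0) weight 32/1755
  (X=0, W=0, Z=1, U=1, Y=1) weight 32/1755
  (X=0, W=0, Z=1, U=1, Y=2) weight 8/1755
  (X=0, W=1, Z=0, U=1, Y=0) weight 4/1755
  (X=0, W=1, Z=0, U=1, Y=1) weight 4/1755
  (X=0, W=1, Z=0, U=1, Y=2) weight 1/1755
  (X=0, W=2, Z=1, U=1, Y=0) weight 8/585
  (X=0, W=2, Z=1, U=1, Y=1) weight 8/585
  (X=0, W=3, Z=0, U=1, Y=0) weight 8/1755
  … 3 more
Group by W:
  weight(W=0) = 8/195
  weight(W=1) = 1/195
  weight(W=2) = 2/65
  weight(W=3) = 2/195
Total weight = 8/195 + 1/195 + 2/65 + 2/195 = 17/195
P(W=0 | obs) = 8/195 / 17/195 = 8/17
P(W=1 | obs) = 1/195 / 17/195 = 1/17
P(W=2 | obs) = 2/65 / 17/195 = 6/17
P(W=3 | obs) = 2/195 / 17/195 = 2/17

P(W = 3 | obs) = 2/17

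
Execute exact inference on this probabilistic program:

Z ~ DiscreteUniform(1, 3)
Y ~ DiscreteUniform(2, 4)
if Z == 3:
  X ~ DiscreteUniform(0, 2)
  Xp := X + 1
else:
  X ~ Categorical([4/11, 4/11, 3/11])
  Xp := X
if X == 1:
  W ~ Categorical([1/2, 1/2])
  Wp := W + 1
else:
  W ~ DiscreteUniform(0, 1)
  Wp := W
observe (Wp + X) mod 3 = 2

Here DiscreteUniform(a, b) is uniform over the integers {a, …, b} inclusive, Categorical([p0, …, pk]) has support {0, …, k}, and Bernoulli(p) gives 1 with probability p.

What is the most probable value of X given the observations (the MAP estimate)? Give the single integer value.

argmax_v P(X = v | obs) = 1

Enumerate traces; 18 have nonzero weight after conditioning:
  (Z=1, Y=2, X=1, W=0) weight 2/99
  (Z=1, Y=2, X=2, W=0) weight 1/66
  (Z=1, Y=3, X=1, W=0) weight 2/99
  (Z=1, Y=3, X=2, W=0) weight 1/66
  (Z=1, Y=4, X=1, W=0) weight 2/99
  (Z=1, Y=4, X=2, W=0) weight 1/66
  (Z=2, Y=2, X=1, W=0) weight 2/99
  (Z=2, Y=2, X=2, W=0) weight 1/66
  … 10 more
Group by X:
  weight(X=1) = 35/198
  weight(X=2) = 29/198
Total weight = 35/198 + 29/198 = 32/99
P(X=1 | obs) = 35/198 / 32/99 = 35/64
P(X=2 | obs) = 29/198 / 32/99 = 29/64
argmax = 1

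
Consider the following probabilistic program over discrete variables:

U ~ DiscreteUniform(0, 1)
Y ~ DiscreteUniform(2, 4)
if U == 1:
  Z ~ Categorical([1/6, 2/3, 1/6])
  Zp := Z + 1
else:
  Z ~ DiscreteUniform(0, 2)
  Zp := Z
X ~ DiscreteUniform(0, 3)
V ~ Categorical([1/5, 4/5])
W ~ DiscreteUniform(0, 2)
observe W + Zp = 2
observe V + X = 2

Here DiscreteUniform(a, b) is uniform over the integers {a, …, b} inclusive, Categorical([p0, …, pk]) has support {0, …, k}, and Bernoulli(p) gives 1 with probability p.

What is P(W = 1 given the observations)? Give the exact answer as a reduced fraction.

Enumerate traces; 30 have nonzero weight after conditioning:
  (U=0, Y=2, Z=0, X=1, V=1, W=2) weight 1/270
  (U=0, Y=2, Z=0, X=2, V=0, W=2) weight 1/1080
  (U=0, Y=2, Z=1, X=1, V=1, W=1) weight 1/270
  (U=0, Y=2, Z=1, X=2, V=0, W=1) weight 1/1080
  (U=0, Y=2, Z=2, X=1, V=1, W=0) weight 1/270
  (U=0, Y=2, Z=2, X=2, V=0, W=0) weight 1/1080
  (U=0, Y=3, Z=0, X=1, V=1, W=2) weight 1/270
  (U=0, Y=3, Z=0, X=2, V=0, W=2) weight 1/1080
  … 22 more
Group by W:
  weight(W=0) = 1/24
  weight(W=1) = 1/48
  weight(W=2) = 1/72
Total weight = 1/24 + 1/48 + 1/72 = 11/144
P(W=0 | obs) = 1/24 / 11/144 = 6/11
P(W=1 | obs) = 1/48 / 11/144 = 3/11
P(W=2 | obs) = 1/72 / 11/144 = 2/11

P(W = 1 | obs) = 3/11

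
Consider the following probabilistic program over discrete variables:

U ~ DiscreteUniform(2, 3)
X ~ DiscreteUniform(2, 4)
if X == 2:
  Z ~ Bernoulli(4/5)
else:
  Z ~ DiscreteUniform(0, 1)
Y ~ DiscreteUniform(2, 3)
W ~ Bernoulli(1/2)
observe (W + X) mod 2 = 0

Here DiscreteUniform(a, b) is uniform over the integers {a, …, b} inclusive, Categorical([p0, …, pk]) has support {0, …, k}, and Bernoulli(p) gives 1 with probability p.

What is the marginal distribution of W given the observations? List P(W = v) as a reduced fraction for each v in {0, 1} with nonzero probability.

P(W=0) = 2/3, P(W=1) = 1/3

Enumerate traces; 24 have nonzero weight after conditioning:
  (U=2, X=2, Z=0, Y=2, W=0) weight 1/120
  (U=2, X=2, Z=0, Y=3, W=0) weight 1/120
  (U=2, X=2, Z=1, Y=2, W=0) weight 1/30
  (U=2, X=2, Z=1, Y=3, W=0) weight 1/30
  (U=2, X=3, Z=0, Y=2, W=1) weight 1/48
  (U=2, X=3, Z=0, Y=3, W=1) weight 1/48
  (U=2, X=3, Z=1, Y=2, W=1) weight 1/48
  (U=2, X=3, Z=1, Y=3, W=1) weight 1/48
  … 16 more
Group by W:
  weight(W=0) = 1/3
  weight(W=1) = 1/6
Total weight = 1/3 + 1/6 = 1/2
P(W=0 | obs) = 1/3 / 1/2 = 2/3
P(W=1 | obs) = 1/6 / 1/2 = 1/3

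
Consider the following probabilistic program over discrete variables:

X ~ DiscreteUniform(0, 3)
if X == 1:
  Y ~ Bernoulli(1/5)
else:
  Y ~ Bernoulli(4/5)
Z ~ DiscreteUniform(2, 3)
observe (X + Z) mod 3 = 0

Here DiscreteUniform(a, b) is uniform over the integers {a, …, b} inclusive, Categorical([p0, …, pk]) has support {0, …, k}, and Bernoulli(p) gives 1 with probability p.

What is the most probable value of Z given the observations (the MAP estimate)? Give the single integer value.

Enumerate traces; 6 have nonzero weight after conditioning:
  (X=0, Y=0, Z=3) weight 1/40
  (X=0, Y=1, Z=3) weight 1/10
  (X=1, Y=0, Z=2) weight 1/10
  (X=1, Y=1, Z=2) weight 1/40
  (X=3, Y=0, Z=3) weight 1/40
  (X=3, Y=1, Z=3) weight 1/10
Group by Z:
  weight(Z=2) = 1/8
  weight(Z=3) = 1/4
Total weight = 1/8 + 1/4 = 3/8
P(Z=2 | obs) = 1/8 / 3/8 = 1/3
P(Z=3 | obs) = 1/4 / 3/8 = 2/3
argmax = 3

argmax_v P(Z = v | obs) = 3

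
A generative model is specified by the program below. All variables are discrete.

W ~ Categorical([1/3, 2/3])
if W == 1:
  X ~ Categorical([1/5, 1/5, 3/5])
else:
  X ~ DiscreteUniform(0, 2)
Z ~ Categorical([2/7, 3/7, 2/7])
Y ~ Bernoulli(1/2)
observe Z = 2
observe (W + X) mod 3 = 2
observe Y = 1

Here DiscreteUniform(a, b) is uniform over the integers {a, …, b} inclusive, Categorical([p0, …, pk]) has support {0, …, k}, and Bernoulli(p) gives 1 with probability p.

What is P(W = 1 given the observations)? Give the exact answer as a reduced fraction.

P(W = 1 | obs) = 6/11

Enumerate traces; 2 have nonzero weight after conditioning:
  (W=0, X=2, Z=2, Y=1) weight 1/63
  (W=1, X=1, Z=2, Y=1) weight 2/105
Group by W:
  weight(W=0) = 1/63
  weight(W=1) = 2/105
Total weight = 1/63 + 2/105 = 11/315
P(W=0 | obs) = 1/63 / 11/315 = 5/11
P(W=1 | obs) = 2/105 / 11/315 = 6/11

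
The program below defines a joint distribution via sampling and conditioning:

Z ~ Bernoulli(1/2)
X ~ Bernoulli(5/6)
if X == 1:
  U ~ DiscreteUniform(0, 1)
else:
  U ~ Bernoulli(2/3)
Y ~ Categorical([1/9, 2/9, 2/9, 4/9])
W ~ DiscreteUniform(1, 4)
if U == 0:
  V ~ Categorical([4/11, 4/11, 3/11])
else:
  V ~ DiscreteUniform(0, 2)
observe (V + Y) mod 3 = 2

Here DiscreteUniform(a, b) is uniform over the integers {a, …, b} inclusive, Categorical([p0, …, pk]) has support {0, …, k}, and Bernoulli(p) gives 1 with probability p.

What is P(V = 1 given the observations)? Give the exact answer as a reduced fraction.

P(V = 1 | obs) = 413/1731

Enumerate traces; 128 have nonzero weight after conditioning:
  (Z=0, X=0, U=0, Y=0, W=1, V=2) weight 1/4752
  (Z=0, X=0, U=0, Y=0, W=2, V=2) weight 1/4752
  (Z=0, X=0, U=0, Y=0, W=3, V=2) weight 1/4752
  (Z=0, X=0, U=0, Y=0, W=4, V=2) weight 1/4752
  (Z=0, X=0, U=0, Y=1, W=1, V=1) weight 1/1782
  (Z=0, X=0, U=0, Y=1, W=2, V=1) weight 1/1782
  (Z=0, X=0, U=0, Y=1, W=3, V=1) weight 1/1782
  (Z=0, X=0, U=0, Y=1, W=4, V=1) weight 1/1782
  (Z=0, X=0, U=0, Y=2, W=1, V=0) weight 1/1782
  … 119 more
Group by V:
  weight(V=0) = 413/5346
  weight(V=1) = 413/5346
  weight(V=2) = 905/5346
Total weight = 413/5346 + 413/5346 + 905/5346 = 577/1782
P(V=0 | obs) = 413/5346 / 577/1782 = 413/1731
P(V=1 | obs) = 413/5346 / 577/1782 = 413/1731
P(V=2 | obs) = 905/5346 / 577/1782 = 905/1731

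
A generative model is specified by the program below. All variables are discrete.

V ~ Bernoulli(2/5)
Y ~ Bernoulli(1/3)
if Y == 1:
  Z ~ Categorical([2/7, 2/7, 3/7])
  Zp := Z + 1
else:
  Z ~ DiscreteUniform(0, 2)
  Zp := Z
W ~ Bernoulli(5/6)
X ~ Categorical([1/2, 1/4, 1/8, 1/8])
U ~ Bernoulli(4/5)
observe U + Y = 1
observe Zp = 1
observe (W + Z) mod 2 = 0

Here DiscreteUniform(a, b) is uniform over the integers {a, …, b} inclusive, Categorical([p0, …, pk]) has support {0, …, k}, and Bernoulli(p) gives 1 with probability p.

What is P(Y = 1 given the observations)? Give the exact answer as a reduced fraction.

Enumerate traces; 16 have nonzero weight after conditioning:
  (V=0, Y=0, Z=1, W=1, X=0, U=1) weight 2/45
  (V=0, Y=0, Z=1, W=1, X=1, U=1) weight 1/45
  (V=0, Y=0, Z=1, W=1, X=2, U=1) weight 1/90
  (V=0, Y=0, Z=1, W=1, X=3, U=1) weight 1/90
  (V=0, Y=1, Z=0, W=0, X=0, U=0) weight 1/1050
  (V=0, Y=1, Z=0, W=0, X=1, U=0) weight 1/2100
  (V=0, Y=1, Z=0, W=0, X=2, U=0) weight 1/4200
  (V=0, Y=1, Z=0, W=0, X=3, U=0) weight 1/4200
  … 8 more
Group by Y:
  weight(Y=0) = 4/27
  weight(Y=1) = 1/315
Total weight = 4/27 + 1/315 = 143/945
P(Y=0 | obs) = 4/27 / 143/945 = 140/143
P(Y=1 | obs) = 1/315 / 143/945 = 3/143

P(Y = 1 | obs) = 3/143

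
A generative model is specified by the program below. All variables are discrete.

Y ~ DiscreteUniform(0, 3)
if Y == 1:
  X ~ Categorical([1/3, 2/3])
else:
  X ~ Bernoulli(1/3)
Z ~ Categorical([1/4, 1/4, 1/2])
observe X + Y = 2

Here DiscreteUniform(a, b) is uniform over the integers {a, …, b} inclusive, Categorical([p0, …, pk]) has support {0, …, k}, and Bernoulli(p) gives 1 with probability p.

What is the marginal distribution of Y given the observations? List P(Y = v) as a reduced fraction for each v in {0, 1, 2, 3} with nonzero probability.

P(Y=1) = 1/2, P(Y=2) = 1/2

Enumerate traces; 6 have nonzero weight after conditioning:
  (Y=1, X=1, Z=0) weight 1/24
  (Y=1, X=1, Z=1) weight 1/24
  (Y=1, X=1, Z=2) weight 1/12
  (Y=2, X=0, Z=0) weight 1/24
  (Y=2, X=0, Z=1) weight 1/24
  (Y=2, X=0, Z=2) weight 1/12
Group by Y:
  weight(Y=1) = 1/6
  weight(Y=2) = 1/6
Total weight = 1/6 + 1/6 = 1/3
P(Y=1 | obs) = 1/6 / 1/3 = 1/2
P(Y=2 | obs) = 1/6 / 1/3 = 1/2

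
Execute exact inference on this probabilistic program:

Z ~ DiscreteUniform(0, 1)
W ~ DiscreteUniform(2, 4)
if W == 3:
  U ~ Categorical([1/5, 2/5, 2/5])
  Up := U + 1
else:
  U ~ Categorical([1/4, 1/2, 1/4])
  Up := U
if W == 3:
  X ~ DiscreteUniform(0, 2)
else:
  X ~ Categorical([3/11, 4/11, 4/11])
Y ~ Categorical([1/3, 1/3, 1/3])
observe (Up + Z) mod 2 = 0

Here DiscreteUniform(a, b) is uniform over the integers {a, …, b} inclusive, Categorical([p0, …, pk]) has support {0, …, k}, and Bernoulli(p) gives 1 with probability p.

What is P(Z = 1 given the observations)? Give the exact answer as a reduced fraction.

Enumerate traces; 81 have nonzero weight after conditioning:
  (Z=0, W=2, U=0, X=0, Y=0) weight 1/264
  (Z=0, W=2, U=0, X=0, Y=1) weight 1/264
  (Z=0, W=2, U=0, X=0, Y=2) weight 1/264
  (Z=0, W=2, U=0, X=1, Y=0) weight 1/198
  (Z=0, W=2, U=0, X=1, Y=1) weight 1/198
  (Z=0, W=2, U=0, X=1, Y=2) weight 1/198
  (Z=0, W=2, U=0, X=2, Y=0) weight 1/198
  (Z=0, W=2, U=0, X=2, Y=1) weight 1/198
  (Z=1, W=2, U=1, X=0, Y=0) weight 1/132
  … 72 more
Group by Z:
  weight(Z=0) = 7/30
  weight(Z=1) = 4/15
Total weight = 7/30 + 4/15 = 1/2
P(Z=0 | obs) = 7/30 / 1/2 = 7/15
P(Z=1 | obs) = 4/15 / 1/2 = 8/15

P(Z = 1 | obs) = 8/15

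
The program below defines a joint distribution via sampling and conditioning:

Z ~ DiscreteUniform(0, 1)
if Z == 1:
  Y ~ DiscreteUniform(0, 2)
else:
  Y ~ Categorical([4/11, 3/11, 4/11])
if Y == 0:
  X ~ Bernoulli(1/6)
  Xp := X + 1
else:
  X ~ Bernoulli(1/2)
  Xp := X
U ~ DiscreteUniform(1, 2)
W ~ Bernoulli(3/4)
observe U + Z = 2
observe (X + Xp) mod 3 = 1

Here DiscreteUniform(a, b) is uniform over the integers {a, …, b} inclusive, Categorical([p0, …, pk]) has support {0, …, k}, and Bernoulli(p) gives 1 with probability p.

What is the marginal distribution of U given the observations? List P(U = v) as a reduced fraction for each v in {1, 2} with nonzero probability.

P(U=1) = 11/23, P(U=2) = 12/23

Enumerate traces; 4 have nonzero weight after conditioning:
  (Z=0, Y=0, X=0, U=2, W=0) weight 5/264
  (Z=0, Y=0, X=0, U=2, W=1) weight 5/88
  (Z=1, Y=0, X=0, U=1, W=0) weight 5/288
  (Z=1, Y=0, X=0, U=1, W=1) weight 5/96
Group by U:
  weight(U=1) = 5/72
  weight(U=2) = 5/66
Total weight = 5/72 + 5/66 = 115/792
P(U=1 | obs) = 5/72 / 115/792 = 11/23
P(U=2 | obs) = 5/66 / 115/792 = 12/23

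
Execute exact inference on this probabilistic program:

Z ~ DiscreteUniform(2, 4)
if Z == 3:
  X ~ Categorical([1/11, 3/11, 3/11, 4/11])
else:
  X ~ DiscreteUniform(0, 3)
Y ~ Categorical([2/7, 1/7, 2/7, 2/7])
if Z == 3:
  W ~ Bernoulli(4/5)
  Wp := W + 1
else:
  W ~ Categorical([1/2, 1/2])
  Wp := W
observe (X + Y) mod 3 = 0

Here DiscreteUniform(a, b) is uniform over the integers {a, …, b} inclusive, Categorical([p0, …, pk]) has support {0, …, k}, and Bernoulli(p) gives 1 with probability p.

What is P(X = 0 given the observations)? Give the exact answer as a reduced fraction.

Enumerate traces; 36 have nonzero weight after conditioning:
  (Z=2, X=0, Y=0, W=0) weight 1/84
  (Z=2, X=0, Y=0, W=1) weight 1/84
  (Z=2, X=0, Y=3, W=0) weight 1/84
  (Z=2, X=0, Y=3, W=1) weight 1/84
  (Z=2, X=1, Y=2, W=0) weight 1/84
  (Z=2, X=1, Y=2, W=1) weight 1/84
  (Z=2, X=2, Y=1, W=0) weight 1/168
  (Z=2, X=2, Y=1, W=1) weight 1/168
  (Z=2, X=3, Y=0, W=0) weight 1/84
  … 27 more
Group by X:
  weight(X=0) = 26/231
  weight(X=1) = 17/231
  weight(X=2) = 17/462
  weight(X=3) = 38/231
Total weight = 26/231 + 17/231 + 17/462 + 38/231 = 179/462
P(X=0 | obs) = 26/231 / 179/462 = 52/179
P(X=1 | obs) = 17/231 / 179/462 = 34/179
P(X=2 | obs) = 17/462 / 179/462 = 17/179
P(X=3 | obs) = 38/231 / 179/462 = 76/179

P(X = 0 | obs) = 52/179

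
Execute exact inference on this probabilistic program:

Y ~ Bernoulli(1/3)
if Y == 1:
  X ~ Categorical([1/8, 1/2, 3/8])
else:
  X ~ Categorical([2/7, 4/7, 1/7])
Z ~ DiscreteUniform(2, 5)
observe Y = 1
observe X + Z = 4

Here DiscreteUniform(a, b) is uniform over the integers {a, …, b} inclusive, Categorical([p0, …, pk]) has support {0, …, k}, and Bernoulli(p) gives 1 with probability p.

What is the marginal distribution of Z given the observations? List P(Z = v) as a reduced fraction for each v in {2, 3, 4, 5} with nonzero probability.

Enumerate traces; 3 have nonzero weight after conditioning:
  (Y=1, X=0, Z=4) weight 1/96
  (Y=1, X=1, Z=3) weight 1/24
  (Y=1, X=2, Z=2) weight 1/32
Group by Z:
  weight(Z=2) = 1/32
  weight(Z=3) = 1/24
  weight(Z=4) = 1/96
Total weight = 1/32 + 1/24 + 1/96 = 1/12
P(Z=2 | obs) = 1/32 / 1/12 = 3/8
P(Z=3 | obs) = 1/24 / 1/12 = 1/2
P(Z=4 | obs) = 1/96 / 1/12 = 1/8

P(Z=2) = 3/8, P(Z=3) = 1/2, P(Z=4) = 1/8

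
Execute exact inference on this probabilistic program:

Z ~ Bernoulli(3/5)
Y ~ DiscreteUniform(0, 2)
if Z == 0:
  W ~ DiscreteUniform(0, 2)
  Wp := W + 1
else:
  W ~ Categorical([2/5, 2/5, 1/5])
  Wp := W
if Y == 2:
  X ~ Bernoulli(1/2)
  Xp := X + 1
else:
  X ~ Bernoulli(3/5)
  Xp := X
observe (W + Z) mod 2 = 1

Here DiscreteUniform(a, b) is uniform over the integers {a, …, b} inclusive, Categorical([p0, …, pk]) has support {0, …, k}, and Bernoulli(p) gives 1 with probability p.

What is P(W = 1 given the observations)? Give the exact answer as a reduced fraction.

P(W = 1 | obs) = 10/37

Enumerate traces; 18 have nonzero weight after conditioning:
  (Z=0, Y=0, W=1, X=0) weight 4/225
  (Z=0, Y=0, W=1, X=1) weight 2/75
  (Z=0, Y=1, W=1, X=0) weight 4/225
  (Z=0, Y=1, W=1, X=1) weight 2/75
  (Z=0, Y=2, W=1, X=0) weight 1/45
  (Z=0, Y=2, W=1, X=1) weight 1/45
  (Z=1, Y=0, W=0, X=0) weight 4/125
  (Z=1, Y=0, W=0, X=1) weight 6/125
  (Z=1, Y=0, W=2, X=0) weight 2/125
  … 9 more
Group by W:
  weight(W=0) = 6/25
  weight(W=1) = 2/15
  weight(W=2) = 3/25
Total weight = 6/25 + 2/15 + 3/25 = 37/75
P(W=0 | obs) = 6/25 / 37/75 = 18/37
P(W=1 | obs) = 2/15 / 37/75 = 10/37
P(W=2 | obs) = 3/25 / 37/75 = 9/37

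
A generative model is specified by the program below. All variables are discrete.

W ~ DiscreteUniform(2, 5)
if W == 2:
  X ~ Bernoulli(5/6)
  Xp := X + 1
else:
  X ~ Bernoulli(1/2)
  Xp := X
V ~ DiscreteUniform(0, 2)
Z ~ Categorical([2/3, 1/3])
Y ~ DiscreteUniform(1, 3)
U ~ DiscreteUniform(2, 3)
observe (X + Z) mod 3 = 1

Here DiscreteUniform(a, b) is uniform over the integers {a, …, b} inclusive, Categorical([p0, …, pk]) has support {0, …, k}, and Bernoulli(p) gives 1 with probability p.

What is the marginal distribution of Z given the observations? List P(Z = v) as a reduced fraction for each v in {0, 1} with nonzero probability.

P(Z=0) = 14/19, P(Z=1) = 5/19

Enumerate traces; 144 have nonzero weight after conditioning:
  (W=2, X=0, V=0, Z=1, Y=1, U=2) weight 1/1296
  (W=2, X=0, V=0, Z=1, Y=1, U=3) weight 1/1296
  (W=2, X=0, V=0, Z=1, Y=2, U=2) weight 1/1296
  (W=2, X=0, V=0, Z=1, Y=2, U=3) weight 1/1296
  (W=2, X=0, V=0, Z=1, Y=3, U=2) weight 1/1296
  (W=2, X=0, V=0, Z=1, Y=3, U=3) weight 1/1296
  (W=2, X=0, V=1, Z=1, Y=1, U=2) weight 1/1296
  (W=2, X=0, V=1, Z=1, Y=1, U=3) weight 1/1296
  (W=2, X=1, V=0, Z=0, Y=1, U=2) weight 5/648
  … 135 more
Group by Z:
  weight(Z=0) = 7/18
  weight(Z=1) = 5/36
Total weight = 7/18 + 5/36 = 19/36
P(Z=0 | obs) = 7/18 / 19/36 = 14/19
P(Z=1 | obs) = 5/36 / 19/36 = 5/19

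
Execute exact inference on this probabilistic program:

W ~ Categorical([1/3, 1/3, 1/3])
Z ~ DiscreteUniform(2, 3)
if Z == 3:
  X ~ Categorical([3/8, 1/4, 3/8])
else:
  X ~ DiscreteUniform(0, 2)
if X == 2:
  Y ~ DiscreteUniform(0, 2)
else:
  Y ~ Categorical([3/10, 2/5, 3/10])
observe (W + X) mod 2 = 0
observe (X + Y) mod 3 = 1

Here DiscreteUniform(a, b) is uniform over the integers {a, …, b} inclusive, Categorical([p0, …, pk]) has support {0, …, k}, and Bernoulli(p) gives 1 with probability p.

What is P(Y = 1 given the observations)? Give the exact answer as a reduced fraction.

P(Y = 1 | obs) = 204/437

Enumerate traces; 10 have nonzero weight after conditioning:
  (W=0, Z=2, X=0, Y=1) weight 1/45
  (W=0, Z=2, X=2, Y=2) weight 1/54
  (W=0, Z=3, X=0, Y=1) weight 1/40
  (W=0, Z=3, X=2, Y=2) weight 1/48
  (W=1, Z=2, X=1, Y=0) weight 1/60
  (W=1, Z=3, X=1, Y=0) weight 1/80
  (W=2, Z=2, X=0, Y=1) weight 1/45
  (W=2, Z=2, X=2, Y=2) weight 1/54
  … 2 more
Group by Y:
  weight(Y=0) = 7/240
  weight(Y=1) = 17/180
  weight(Y=2) = 17/216
Total weight = 7/240 + 17/180 + 17/216 = 437/2160
P(Y=0 | obs) = 7/240 / 437/2160 = 63/437
P(Y=1 | obs) = 17/180 / 437/2160 = 204/437
P(Y=2 | obs) = 17/216 / 437/2160 = 170/437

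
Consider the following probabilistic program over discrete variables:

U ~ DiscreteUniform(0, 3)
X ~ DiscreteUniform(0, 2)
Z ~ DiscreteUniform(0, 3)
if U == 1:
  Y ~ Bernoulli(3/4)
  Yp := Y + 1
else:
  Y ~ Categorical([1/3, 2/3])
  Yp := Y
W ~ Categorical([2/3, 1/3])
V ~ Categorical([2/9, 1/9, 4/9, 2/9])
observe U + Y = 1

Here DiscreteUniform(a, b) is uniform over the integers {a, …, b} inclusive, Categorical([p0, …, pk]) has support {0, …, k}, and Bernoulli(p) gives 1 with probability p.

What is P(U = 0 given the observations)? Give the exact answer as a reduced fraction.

P(U = 0 | obs) = 8/11

Enumerate traces; 192 have nonzero weight after conditioning:
  (U=0, X=0, Z=0, Y=1, W=0, V=0) weight 1/486
  (U=0, X=0, Z=0, Y=1, W=0, V=1) weight 1/972
  (U=0, X=0, Z=0, Y=1, W=0, V=2) weight 1/243
  (U=0, X=0, Z=0, Y=1, W=0, V=3) weight 1/486
  (U=0, X=0, Z=0, Y=1, W=1, V=0) weight 1/972
  (U=0, X=0, Z=0, Y=1, W=1, V=1) weight 1/1944
  (U=0, X=0, Z=0, Y=1, W=1, V=2) weight 1/486
  (U=0, X=0, Z=0, Y=1, W=1, V=3) weight 1/972
  (U=1, X=0, Z=0, Y=0, W=0, V=0) weight 1/1296
  … 183 more
Group by U:
  weight(U=0) = 1/6
  weight(U=1) = 1/16
Total weight = 1/6 + 1/16 = 11/48
P(U=0 | obs) = 1/6 / 11/48 = 8/11
P(U=1 | obs) = 1/16 / 11/48 = 3/11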